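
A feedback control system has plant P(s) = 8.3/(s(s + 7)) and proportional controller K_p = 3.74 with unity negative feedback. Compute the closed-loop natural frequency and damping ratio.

With unity feedback the closed-loop characteristic equation is s² + 7s + 3.74·8.3 = s² + 7s + 31.04 = 0.
So ω_n² = 31.04 ⇒ ω_n = 5.572 rad/s, and ζ = 7/(2ω_n) = 0.628.

ω_n = 5.57 rad/s, ζ = 0.628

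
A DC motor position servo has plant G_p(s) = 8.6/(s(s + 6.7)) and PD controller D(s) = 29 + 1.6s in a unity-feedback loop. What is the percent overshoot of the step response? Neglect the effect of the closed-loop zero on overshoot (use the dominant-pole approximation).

Forward path: (29 + 1.6s)·8.6/(s(s+6.7)). The closed-loop characteristic equation is s² + (6.7 + 8.6·1.6)s + 8.6·29 = 0.
That is s² + 20.46s + 249.4 = 0, so ω_n = 15.79 rad/s and ζ = 20.46/(2·15.79) = 0.6478.
%OS = 100·exp(−πζ/√(1−ζ²)) = 6.92%.

6.92%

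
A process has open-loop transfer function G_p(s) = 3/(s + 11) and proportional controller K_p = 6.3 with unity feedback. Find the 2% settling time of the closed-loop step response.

Closed-loop transfer function: T(s) = K_p·G_p(s)/(1 + K_p·G_p(s)) = 18.9/(s + 11 + 18.9) = 18.9/(s + 29.9).
Time constant τ = 1/29.9 = 0.03344 s, so the 2% settling time is about 4τ = 0.134 s.

T_s ≈ 0.134 s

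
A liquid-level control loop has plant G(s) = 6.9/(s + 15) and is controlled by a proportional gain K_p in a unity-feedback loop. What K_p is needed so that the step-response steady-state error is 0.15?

The loop is type 0, so e_ss(step) = 1/(1 + K_pos) with K_pos = K_p·G(0).
G(0) = 0.46. Require 1/(1 + K_p·0.46) = 0.15, so 1 + 0.46·K_p = 6.667.
K_p = (6.667 − 1)/0.46 = 12.3.

K_p = 12.3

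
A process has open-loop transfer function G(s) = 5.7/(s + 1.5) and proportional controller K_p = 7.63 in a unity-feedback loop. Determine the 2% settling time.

Closed-loop transfer function: T(s) = K_p·G(s)/(1 + K_p·G(s)) = 43.49/(s + 1.5 + 43.49) = 43.49/(s + 44.99).
Time constant τ = 1/44.99 = 0.02223 s, so the 2% settling time is about 4τ = 0.0889 s.

T_s ≈ 0.0889 s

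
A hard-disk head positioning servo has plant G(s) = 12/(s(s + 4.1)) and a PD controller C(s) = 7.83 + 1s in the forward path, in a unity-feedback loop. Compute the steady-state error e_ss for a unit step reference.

0

The open loop C(s)G(s) has a pole at the origin (type 1), so the static position error constant is infinite and e_ss = 1/(1+∞) = 0.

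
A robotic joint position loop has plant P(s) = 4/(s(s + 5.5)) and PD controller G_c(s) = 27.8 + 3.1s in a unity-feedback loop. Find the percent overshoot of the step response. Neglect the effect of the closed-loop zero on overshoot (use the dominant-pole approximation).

Forward path: (27.8 + 3.1s)·4/(s(s+5.5)). The closed-loop characteristic equation is s² + (5.5 + 4·3.1)s + 4·27.8 = 0.
That is s² + 17.9s + 111.2 = 0, so ω_n = 10.55 rad/s and ζ = 17.9/(2·10.55) = 0.8487.
%OS = 100·exp(−πζ/√(1−ζ²)) = 0.646%.

0.646%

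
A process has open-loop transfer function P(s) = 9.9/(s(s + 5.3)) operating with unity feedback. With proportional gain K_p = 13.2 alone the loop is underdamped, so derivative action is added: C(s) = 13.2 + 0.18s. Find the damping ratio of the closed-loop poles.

Forward path: (13.2 + 0.18s)·9.9/(s(s+5.3)). The closed-loop characteristic equation is s² + (5.3 + 9.9·0.18)s + 9.9·13.2 = 0.
That is s² + 7.082s + 130.7 = 0, so ω_n = 11.43 rad/s and ζ = 7.082/(2·11.43) = 0.3098.

ζ = 0.31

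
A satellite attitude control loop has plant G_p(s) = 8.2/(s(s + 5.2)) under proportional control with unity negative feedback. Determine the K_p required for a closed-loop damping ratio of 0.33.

Closed-loop characteristic equation: s² + 5.2s + K_p·8.2 = 0.
So ω_n = √(8.2K_p) and 2ζω_n = 5.2, giving ζ = 5.2/(2√(8.2K_p)).
Setting ζ = 0.33: √(8.2K_p) = 5.2/(2·0.33) = 7.879, so K_p = 62.08/8.2 = 7.57.

K_p = 7.57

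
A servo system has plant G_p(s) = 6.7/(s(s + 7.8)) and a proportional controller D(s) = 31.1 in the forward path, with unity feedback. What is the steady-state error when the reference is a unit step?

0

The open loop D(s)G_p(s) has a pole at the origin (type 1), so the static position error constant is infinite and e_ss = 1/(1+∞) = 0.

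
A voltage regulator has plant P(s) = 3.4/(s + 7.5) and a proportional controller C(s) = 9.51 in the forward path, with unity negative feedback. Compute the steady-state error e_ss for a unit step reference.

The loop is type 0. Static position error constant K_pos = C(0)·P(0) = 9.51·0.4533 = 4.311.
Steady-state error to a unit step: e_ss = 1/(1+K_pos) = 1/5.311 = 0.188.

0.188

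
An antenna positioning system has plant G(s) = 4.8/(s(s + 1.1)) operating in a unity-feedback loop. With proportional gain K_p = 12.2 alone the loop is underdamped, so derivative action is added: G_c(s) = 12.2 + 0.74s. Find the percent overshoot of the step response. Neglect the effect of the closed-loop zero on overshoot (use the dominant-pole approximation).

Forward path: (12.2 + 0.74s)·4.8/(s(s+1.1)). The closed-loop characteristic equation is s² + (1.1 + 4.8·0.74)s + 4.8·12.2 = 0.
That is s² + 4.652s + 58.56 = 0, so ω_n = 7.652 rad/s and ζ = 4.652/(2·7.652) = 0.304.
%OS = 100·exp(−πζ/√(1−ζ²)) = 36.7%.

36.7%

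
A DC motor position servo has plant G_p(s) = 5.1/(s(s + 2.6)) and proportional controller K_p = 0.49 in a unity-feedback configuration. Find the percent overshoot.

1.07%

Closed-loop characteristic equation: s² + 2.6s + 2.499 = 0, so ω_n = 1.581 rad/s and ζ = 2.6/(2·1.581) = 0.8224.
%OS = 100·exp(−πζ/√(1−ζ²)) = 100·exp(−π·0.8224/√0.3237) = 1.07%.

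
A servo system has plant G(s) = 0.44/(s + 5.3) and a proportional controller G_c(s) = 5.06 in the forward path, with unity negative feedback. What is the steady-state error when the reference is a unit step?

0.704

The loop is type 0. Static position error constant K_pos = G_c(0)·G(0) = 5.06·0.08302 = 0.4201.
Steady-state error to a unit step: e_ss = 1/(1+K_pos) = 1/1.42 = 0.704.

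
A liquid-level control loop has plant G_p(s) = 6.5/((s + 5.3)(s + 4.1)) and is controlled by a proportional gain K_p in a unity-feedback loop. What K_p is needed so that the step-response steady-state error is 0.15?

K_p = 18.9

The loop is type 0, so e_ss(step) = 1/(1 + K_pos) with K_pos = K_p·G_p(0).
G_p(0) = 0.2991. Require 1/(1 + K_p·0.2991) = 0.15, so 1 + 0.2991·K_p = 6.667.
K_p = (6.667 − 1)/0.2991 = 18.9.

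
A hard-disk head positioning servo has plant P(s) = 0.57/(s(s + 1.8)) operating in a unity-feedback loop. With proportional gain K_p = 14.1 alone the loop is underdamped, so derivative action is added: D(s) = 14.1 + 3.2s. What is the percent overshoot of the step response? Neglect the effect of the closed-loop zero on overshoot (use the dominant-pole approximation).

Forward path: (14.1 + 3.2s)·0.57/(s(s+1.8)). The closed-loop characteristic equation is s² + (1.8 + 0.57·3.2)s + 0.57·14.1 = 0.
That is s² + 3.624s + 8.037 = 0, so ω_n = 2.835 rad/s and ζ = 3.624/(2·2.835) = 0.6392.
%OS = 100·exp(−πζ/√(1−ζ²)) = 7.35%.

7.35%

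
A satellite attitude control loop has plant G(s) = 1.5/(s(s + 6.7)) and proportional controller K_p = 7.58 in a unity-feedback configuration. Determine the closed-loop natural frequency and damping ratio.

The closed-loop denominator is s(s+6.7) + 7.58·1.5 = s² + 6.7s + 11.37.
Matching s² + 2ζω_n s + ω_n²: ω_n = √11.37 = 3.372 rad/s and 2ζω_n = 6.7, so ζ = 6.7/(2·3.372) = 0.993.

ω_n = 3.37 rad/s, ζ = 0.993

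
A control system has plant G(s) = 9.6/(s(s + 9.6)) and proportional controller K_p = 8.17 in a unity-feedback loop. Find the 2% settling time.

From 1 + K_pG(s) = 0: s² + 9.6s + 78.43 = 0 ⇒ ω_n = 8.856, ζ = 0.542.
2% settling time T_s ≈ 4/(ζω_n) = 4/4.8 = 0.833 s.

T_s ≈ 0.833 s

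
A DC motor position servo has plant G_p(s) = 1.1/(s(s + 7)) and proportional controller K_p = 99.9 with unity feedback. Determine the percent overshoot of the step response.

32.9%

From 1 + K_pG_p(s) = 0: s² + 7s + 109.9 = 0 ⇒ ω_n = 10.48, ζ = 0.3339.
%OS = 100·exp(−πζ/√(1−ζ²)) = 100·exp(−π·0.3339/√0.8885) = 32.9%.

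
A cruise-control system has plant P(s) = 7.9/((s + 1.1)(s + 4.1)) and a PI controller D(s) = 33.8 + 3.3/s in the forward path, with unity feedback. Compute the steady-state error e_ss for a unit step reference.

0

The open loop D(s)P(s) has a pole at the origin (type 1), so the static position error constant is infinite and e_ss = 1/(1+∞) = 0.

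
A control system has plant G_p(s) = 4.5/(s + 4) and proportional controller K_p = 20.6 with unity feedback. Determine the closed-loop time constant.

τ = 0.0103 s

Closed-loop transfer function: T(s) = K_p·G_p(s)/(1 + K_p·G_p(s)) = 92.7/(s + 4 + 92.7) = 92.7/(s + 96.7).
Time constant τ = 1/96.7 = 0.0103 s.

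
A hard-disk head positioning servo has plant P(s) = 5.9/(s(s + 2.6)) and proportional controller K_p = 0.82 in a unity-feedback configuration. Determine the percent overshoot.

From 1 + K_pP(s) = 0: s² + 2.6s + 4.838 = 0 ⇒ ω_n = 2.2, ζ = 0.591.
%OS = 100·exp(−πζ/√(1−ζ²)) = 100·exp(−π·0.591/√0.6507) = 10%.

10%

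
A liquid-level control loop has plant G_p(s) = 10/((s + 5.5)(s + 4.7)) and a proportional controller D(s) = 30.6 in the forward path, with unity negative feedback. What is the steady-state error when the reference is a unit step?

The loop is type 0. Static position error constant K_pos = D(0)·G_p(0) = 30.6·0.3868 = 11.84.
Steady-state error to a unit step: e_ss = 1/(1+K_pos) = 1/12.84 = 0.0779.

0.0779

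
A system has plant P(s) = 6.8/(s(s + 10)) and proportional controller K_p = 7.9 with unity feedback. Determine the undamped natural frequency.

1 + K_p·P(s) = 0 gives s² + 10s + 53.72 = 0.
Matching s² + 2ζω_n s + ω_n²: ω_n = √53.72 = 7.329 rad/s and 2ζω_n = 10, so ζ = 10/(2·7.329) = 0.682.

ω_n = 7.33 rad/s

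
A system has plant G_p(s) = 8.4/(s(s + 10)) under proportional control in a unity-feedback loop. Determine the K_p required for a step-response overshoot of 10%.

K_p = 8.52

From %OS = 100·exp(−πζ/√(1−ζ²)) = 10%, ζ = −ln(0.1)/√(π²+ln²(0.1)) = 0.5912.
Characteristic equation s² + 10s + 8.4K_p = 0 gives ζ = 10/(2√(8.4K_p)).
Setting ζ = 0.5912: √(8.4K_p) = 10/(2·0.5912) = 8.458, so K_p = 71.54/8.4 = 8.52.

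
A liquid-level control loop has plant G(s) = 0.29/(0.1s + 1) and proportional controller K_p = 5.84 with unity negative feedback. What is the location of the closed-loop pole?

Closed loop: T(s) = K_p·G/(1+K_p·G) = 1.694/(0.1s + 1 + 1.694), with pole at s = −(1 + 1.694)/0.1 = −26.94.

s = -26.94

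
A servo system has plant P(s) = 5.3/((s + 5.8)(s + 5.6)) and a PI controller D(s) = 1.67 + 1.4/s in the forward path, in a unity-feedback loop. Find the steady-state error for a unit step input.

0

The open loop D(s)P(s) has a pole at the origin (type 1), so the static position error constant is infinite and e_ss = 1/(1+∞) = 0.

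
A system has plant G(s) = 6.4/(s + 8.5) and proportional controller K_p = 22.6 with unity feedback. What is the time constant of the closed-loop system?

τ = 0.00653 s

Closed-loop transfer function: T(s) = K_p·G(s)/(1 + K_p·G(s)) = 144.6/(s + 8.5 + 144.6) = 144.6/(s + 153.1).
Time constant τ = 1/153.1 = 0.00653 s.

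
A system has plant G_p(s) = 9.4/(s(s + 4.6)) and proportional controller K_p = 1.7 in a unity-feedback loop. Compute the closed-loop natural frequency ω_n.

ω_n = 4 rad/s

1 + K_p·G_p(s) = 0 gives s² + 4.6s + 15.98 = 0.
So ω_n² = 15.98 ⇒ ω_n = 3.997 rad/s, and ζ = 4.6/(2ω_n) = 0.575.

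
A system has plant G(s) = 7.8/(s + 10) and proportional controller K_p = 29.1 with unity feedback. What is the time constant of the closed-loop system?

τ = 0.00422 s

Closed-loop transfer function: T(s) = K_p·G(s)/(1 + K_p·G(s)) = 227/(s + 10 + 227) = 227/(s + 237).
Time constant τ = 1/237 = 0.00422 s.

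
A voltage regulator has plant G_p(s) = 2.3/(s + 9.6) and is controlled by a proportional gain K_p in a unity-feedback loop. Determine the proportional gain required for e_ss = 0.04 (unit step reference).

K_p = 100

The loop is type 0, so e_ss(step) = 1/(1 + K_pos) with K_pos = K_p·G_p(0).
G_p(0) = 0.2396. Require 1/(1 + K_p·0.2396) = 0.04, so 1 + 0.2396·K_p = 25.
K_p = (25 − 1)/0.2396 = 100.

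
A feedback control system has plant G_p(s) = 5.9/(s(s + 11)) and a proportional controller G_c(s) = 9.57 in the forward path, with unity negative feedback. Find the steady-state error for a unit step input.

0

The open loop G_c(s)G_p(s) has a pole at the origin (type 1), so the static position error constant is infinite and e_ss = 1/(1+∞) = 0.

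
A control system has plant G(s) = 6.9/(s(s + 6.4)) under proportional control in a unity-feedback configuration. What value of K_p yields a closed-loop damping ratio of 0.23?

K_p = 28.1

Closed-loop characteristic equation: s² + 6.4s + K_p·6.9 = 0.
So ω_n = √(6.9K_p) and 2ζω_n = 6.4, giving ζ = 6.4/(2√(6.9K_p)).
Setting ζ = 0.23: √(6.9K_p) = 6.4/(2·0.23) = 13.91, so K_p = 193.6/6.9 = 28.1.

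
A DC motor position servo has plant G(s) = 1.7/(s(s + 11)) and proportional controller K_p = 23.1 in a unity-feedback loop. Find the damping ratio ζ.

With unity feedback the closed-loop characteristic equation is s² + 11s + 23.1·1.7 = s² + 11s + 39.27 = 0.
Matching s² + 2ζω_n s + ω_n²: ω_n = √39.27 = 6.267 rad/s and 2ζω_n = 11, so ζ = 11/(2·6.267) = 0.878.

ζ = 0.878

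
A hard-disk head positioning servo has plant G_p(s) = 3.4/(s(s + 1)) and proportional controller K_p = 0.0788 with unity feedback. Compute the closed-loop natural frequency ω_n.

1 + K_p·G_p(s) = 0 gives s² + 1s + 0.2679 = 0.
So ω_n² = 0.2679 ⇒ ω_n = 0.5176 rad/s, and ζ = 1/(2ω_n) = 0.966.

ω_n = 0.518 rad/s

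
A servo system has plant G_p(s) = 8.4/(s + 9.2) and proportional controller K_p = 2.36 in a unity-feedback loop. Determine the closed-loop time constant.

τ = 0.0345 s

Closed-loop transfer function: T(s) = K_p·G_p(s)/(1 + K_p·G_p(s)) = 19.82/(s + 9.2 + 19.82) = 19.82/(s + 29.02).
Time constant τ = 1/29.02 = 0.0345 s.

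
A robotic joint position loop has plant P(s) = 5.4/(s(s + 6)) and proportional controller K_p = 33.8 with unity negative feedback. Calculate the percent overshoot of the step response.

From 1 + K_pP(s) = 0: s² + 6s + 182.5 = 0 ⇒ ω_n = 13.51, ζ = 0.2221.
%OS = 100·exp(−πζ/√(1−ζ²)) = 100·exp(−π·0.2221/√0.9507) = 48.9%.

48.9%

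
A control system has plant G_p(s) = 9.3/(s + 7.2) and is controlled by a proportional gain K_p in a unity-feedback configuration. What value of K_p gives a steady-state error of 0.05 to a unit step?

K_p = 14.7

For a type-0 loop with proportional control, e_ss = 1/(1 + K_p·G_p(0)).
G_p(0) = 1.292. Require 1/(1 + K_p·1.292) = 0.05, so 1 + 1.292·K_p = 20.
K_p = (20 − 1)/1.292 = 14.7.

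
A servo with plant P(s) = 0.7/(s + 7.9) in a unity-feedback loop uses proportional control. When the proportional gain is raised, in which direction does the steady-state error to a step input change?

e_ss = 1/(1 + K_p·P(0)); a larger K_p raises the denominator, so e_ss decreases.

decrease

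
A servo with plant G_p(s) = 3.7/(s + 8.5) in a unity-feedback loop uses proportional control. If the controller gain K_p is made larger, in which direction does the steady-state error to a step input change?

The position error constant K_pos = K_p·G_p(0) grows with K_p, and e_ss = 1/(1+K_pos) falls.

decrease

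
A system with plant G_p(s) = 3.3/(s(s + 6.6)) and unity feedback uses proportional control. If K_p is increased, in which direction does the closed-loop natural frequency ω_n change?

increase

ω_n = √(3.3·K_p), which grows with K_p.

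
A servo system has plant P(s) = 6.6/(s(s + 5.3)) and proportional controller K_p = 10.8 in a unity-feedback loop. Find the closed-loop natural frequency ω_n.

ω_n = 8.44 rad/s

The closed-loop denominator is s(s+5.3) + 10.8·6.6 = s² + 5.3s + 71.28.
Matching s² + 2ζω_n s + ω_n²: ω_n = √71.28 = 8.443 rad/s and 2ζω_n = 5.3, so ζ = 5.3/(2·8.443) = 0.314.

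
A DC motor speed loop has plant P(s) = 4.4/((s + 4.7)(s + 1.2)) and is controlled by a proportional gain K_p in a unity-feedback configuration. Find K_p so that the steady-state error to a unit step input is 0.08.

K_p = 14.7

For a type-0 loop with proportional control, e_ss = 1/(1 + K_p·P(0)).
P(0) = 0.7801. Require 1/(1 + K_p·0.7801) = 0.08, so 1 + 0.7801·K_p = 12.5.
K_p = (12.5 − 1)/0.7801 = 14.7.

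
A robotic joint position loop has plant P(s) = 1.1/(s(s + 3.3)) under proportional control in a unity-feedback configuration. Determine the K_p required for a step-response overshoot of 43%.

From %OS = 100·exp(−πζ/√(1−ζ²)) = 43%, ζ = −ln(0.43)/√(π²+ln²(0.43)) = 0.2594.
Characteristic equation s² + 3.3s + 1.1K_p = 0 gives ζ = 3.3/(2√(1.1K_p)).
Setting ζ = 0.2594: √(1.1K_p) = 3.3/(2·0.2594) = 6.36, so K_p = 40.45/1.1 = 36.8.

K_p = 36.8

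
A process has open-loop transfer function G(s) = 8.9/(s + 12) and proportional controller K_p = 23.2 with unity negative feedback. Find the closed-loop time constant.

Closed-loop transfer function: T(s) = K_p·G(s)/(1 + K_p·G(s)) = 206.5/(s + 12 + 206.5) = 206.5/(s + 218.5).
Time constant τ = 1/218.5 = 0.00458 s.

τ = 0.00458 s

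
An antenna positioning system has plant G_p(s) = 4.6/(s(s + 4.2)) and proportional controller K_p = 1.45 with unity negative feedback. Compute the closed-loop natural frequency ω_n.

The closed-loop denominator is s(s+4.2) + 1.45·4.6 = s² + 4.2s + 6.67.
So ω_n² = 6.67 ⇒ ω_n = 2.583 rad/s, and ζ = 4.2/(2ω_n) = 0.813.

ω_n = 2.58 rad/s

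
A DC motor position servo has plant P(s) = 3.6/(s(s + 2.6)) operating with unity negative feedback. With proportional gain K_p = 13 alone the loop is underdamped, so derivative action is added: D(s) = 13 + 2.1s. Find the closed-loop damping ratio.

Forward path: (13 + 2.1s)·3.6/(s(s+2.6)). The closed-loop characteristic equation is s² + (2.6 + 3.6·2.1)s + 3.6·13 = 0.
That is s² + 10.16s + 46.8 = 0, so ω_n = 6.841 rad/s and ζ = 10.16/(2·6.841) = 0.7426.

ζ = 0.743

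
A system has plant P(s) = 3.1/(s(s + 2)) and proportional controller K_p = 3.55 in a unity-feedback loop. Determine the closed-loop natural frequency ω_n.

ω_n = 3.32 rad/s

1 + K_p·P(s) = 0 gives s² + 2s + 11 = 0.
So ω_n² = 11 ⇒ ω_n = 3.317 rad/s, and ζ = 2/(2ω_n) = 0.301.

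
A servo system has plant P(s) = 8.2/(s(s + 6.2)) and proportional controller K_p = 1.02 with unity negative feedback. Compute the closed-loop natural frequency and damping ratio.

1 + K_p·P(s) = 0 gives s² + 6.2s + 8.364 = 0.
So ω_n² = 8.364 ⇒ ω_n = 2.892 rad/s, and ζ = 6.2/(2ω_n) = 1.07.

ω_n = 2.89 rad/s, ζ = 1.07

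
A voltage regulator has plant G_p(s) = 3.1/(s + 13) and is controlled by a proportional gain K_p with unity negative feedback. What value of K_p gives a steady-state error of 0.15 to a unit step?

K_p = 23.8

For a type-0 loop with proportional control, e_ss = 1/(1 + K_p·G_p(0)).
G_p(0) = 0.2385. Require 1/(1 + K_p·0.2385) = 0.15, so 1 + 0.2385·K_p = 6.667.
K_p = (6.667 − 1)/0.2385 = 23.8.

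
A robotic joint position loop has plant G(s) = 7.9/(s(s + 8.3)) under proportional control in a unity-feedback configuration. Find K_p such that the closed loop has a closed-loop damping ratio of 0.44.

Closed-loop characteristic equation: s² + 8.3s + K_p·7.9 = 0.
So ω_n = √(7.9K_p) and 2ζω_n = 8.3, giving ζ = 8.3/(2√(7.9K_p)).
Setting ζ = 0.44: √(7.9K_p) = 8.3/(2·0.44) = 9.432, so K_p = 88.96/7.9 = 11.3.

K_p = 11.3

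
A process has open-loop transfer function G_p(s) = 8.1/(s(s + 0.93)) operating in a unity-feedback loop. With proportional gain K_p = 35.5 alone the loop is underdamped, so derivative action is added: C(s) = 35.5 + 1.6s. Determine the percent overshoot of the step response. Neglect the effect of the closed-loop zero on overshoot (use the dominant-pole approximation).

Forward path: (35.5 + 1.6s)·8.1/(s(s+0.93)). The closed-loop characteristic equation is s² + (0.93 + 8.1·1.6)s + 8.1·35.5 = 0.
That is s² + 13.89s + 287.6 = 0, so ω_n = 16.96 rad/s and ζ = 13.89/(2·16.96) = 0.4096.
%OS = 100·exp(−πζ/√(1−ζ²)) = 24.4%.

24.4%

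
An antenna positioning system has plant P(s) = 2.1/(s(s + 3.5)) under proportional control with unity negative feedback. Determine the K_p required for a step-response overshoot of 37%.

From %OS = 100·exp(−πζ/√(1−ζ²)) = 37%, ζ = −ln(0.37)/√(π²+ln²(0.37)) = 0.3017.
Characteristic equation s² + 3.5s + 2.1K_p = 0 gives ζ = 3.5/(2√(2.1K_p)).
Setting ζ = 0.3017: √(2.1K_p) = 3.5/(2·0.3017) = 5.8, so K_p = 33.64/2.1 = 16.

K_p = 16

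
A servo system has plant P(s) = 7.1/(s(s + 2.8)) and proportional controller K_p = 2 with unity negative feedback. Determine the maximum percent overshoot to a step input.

28.4%

The closed-loop denominator s² + 2.8s + 14.2 gives ω_n = √14.2 = 3.768 and ζ = 2.8/(2ω_n) = 0.3715.
%OS = 100·exp(−πζ/√(1−ζ²)) = 100·exp(−π·0.3715/√0.862) = 28.4%.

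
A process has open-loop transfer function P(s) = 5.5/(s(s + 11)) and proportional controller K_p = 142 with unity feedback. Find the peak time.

From 1 + K_pP(s) = 0: s² + 11s + 781 = 0 ⇒ ω_n = 27.95, ζ = 0.1968.
Damped frequency ω_d = ω_n√(1−ζ²) = 27.4 rad/s, so peak time T_p = π/ω_d = 0.115 s.

T_p = 0.115 s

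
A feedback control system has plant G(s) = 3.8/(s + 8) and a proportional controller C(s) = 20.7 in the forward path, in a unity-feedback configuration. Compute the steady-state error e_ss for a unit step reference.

The loop is type 0. Static position error constant K_pos = C(0)·G(0) = 20.7·0.475 = 9.832.
Steady-state error to a unit step: e_ss = 1/(1+K_pos) = 1/10.83 = 0.0923.

0.0923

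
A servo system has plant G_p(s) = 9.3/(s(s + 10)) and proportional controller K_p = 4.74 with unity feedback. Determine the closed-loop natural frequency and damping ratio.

1 + K_p·G_p(s) = 0 gives s² + 10s + 44.08 = 0.
Matching s² + 2ζω_n s + ω_n²: ω_n = √44.08 = 6.639 rad/s and 2ζω_n = 10, so ζ = 10/(2·6.639) = 0.753.

ω_n = 6.64 rad/s, ζ = 0.753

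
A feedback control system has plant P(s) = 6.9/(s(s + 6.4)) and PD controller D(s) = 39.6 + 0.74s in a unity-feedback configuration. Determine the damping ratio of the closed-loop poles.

ζ = 0.348

Forward path: (39.6 + 0.74s)·6.9/(s(s+6.4)). The closed-loop characteristic equation is s² + (6.4 + 6.9·0.74)s + 6.9·39.6 = 0.
That is s² + 11.51s + 273.2 = 0, so ω_n = 16.53 rad/s and ζ = 11.51/(2·16.53) = 0.348.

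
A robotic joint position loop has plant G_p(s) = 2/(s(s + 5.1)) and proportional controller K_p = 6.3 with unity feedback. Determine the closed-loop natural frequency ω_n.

1 + K_p·G_p(s) = 0 gives s² + 5.1s + 12.6 = 0.
So ω_n² = 12.6 ⇒ ω_n = 3.55 rad/s, and ζ = 5.1/(2ω_n) = 0.718.

ω_n = 3.55 rad/s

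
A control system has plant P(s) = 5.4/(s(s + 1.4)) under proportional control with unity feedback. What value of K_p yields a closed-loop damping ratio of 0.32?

K_p = 0.886

Closed-loop characteristic equation: s² + 1.4s + K_p·5.4 = 0.
So ω_n = √(5.4K_p) and 2ζω_n = 1.4, giving ζ = 1.4/(2√(5.4K_p)).
Setting ζ = 0.32: √(5.4K_p) = 1.4/(2·0.32) = 2.188, so K_p = 4.785/5.4 = 0.886.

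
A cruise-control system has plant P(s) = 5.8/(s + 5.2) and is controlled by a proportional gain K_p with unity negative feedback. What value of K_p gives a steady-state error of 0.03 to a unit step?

K_p = 29

Steady-state error for a unit step on this type-0 loop is 1/(1 + K_p·P(0)).
P(0) = 1.115. Require 1/(1 + K_p·1.115) = 0.03, so 1 + 1.115·K_p = 33.33.
K_p = (33.33 − 1)/1.115 = 29.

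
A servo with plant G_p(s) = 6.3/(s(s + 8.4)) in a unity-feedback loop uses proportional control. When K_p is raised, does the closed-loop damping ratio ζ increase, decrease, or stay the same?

ζ = 8.4/(2√(6.3K_p)); increasing K_p raises the denominator, so ζ falls.

decrease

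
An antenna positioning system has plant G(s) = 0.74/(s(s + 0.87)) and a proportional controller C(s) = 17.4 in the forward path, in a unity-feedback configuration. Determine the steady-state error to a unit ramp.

The loop has one pole at the origin (type 1). Velocity error constant K_v = lim_{s→0} s·C(s)G(s) = 17.4·0.74/0.87 = 14.8.
Steady-state error to a unit ramp: e_ss = 1/K_v = 0.0676.

0.0676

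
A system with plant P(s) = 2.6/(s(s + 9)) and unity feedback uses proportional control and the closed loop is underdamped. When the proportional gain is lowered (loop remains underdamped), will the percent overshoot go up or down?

decrease

ζ = 9/(2√(2.6K_p)) rises as K_p falls; higher damping means less overshoot.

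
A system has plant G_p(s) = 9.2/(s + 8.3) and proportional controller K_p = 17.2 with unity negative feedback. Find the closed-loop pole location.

s = -166.5

Closed-loop transfer function: T(s) = K_p·G_p(s)/(1 + K_p·G_p(s)) = 158.2/(s + 8.3 + 158.2) = 158.2/(s + 166.5).
The closed-loop pole is at s = −166.5.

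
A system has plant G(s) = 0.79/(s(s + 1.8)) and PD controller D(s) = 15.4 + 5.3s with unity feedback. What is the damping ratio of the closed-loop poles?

ζ = 0.858

Forward path: (15.4 + 5.3s)·0.79/(s(s+1.8)). The closed-loop characteristic equation is s² + (1.8 + 0.79·5.3)s + 0.79·15.4 = 0.
That is s² + 5.987s + 12.17 = 0, so ω_n = 3.488 rad/s and ζ = 5.987/(2·3.488) = 0.8582.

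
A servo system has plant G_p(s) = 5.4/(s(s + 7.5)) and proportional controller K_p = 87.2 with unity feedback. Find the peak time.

From 1 + K_pG_p(s) = 0: s² + 7.5s + 470.9 = 0 ⇒ ω_n = 21.7, ζ = 0.1728.
Damped frequency ω_d = ω_n√(1−ζ²) = 21.37 rad/s, so peak time T_p = π/ω_d = 0.147 s.

T_p = 0.147 s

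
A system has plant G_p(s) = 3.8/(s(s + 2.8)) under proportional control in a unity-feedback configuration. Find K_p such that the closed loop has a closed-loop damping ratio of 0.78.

Closed-loop characteristic equation: s² + 2.8s + K_p·3.8 = 0.
So ω_n = √(3.8K_p) and 2ζω_n = 2.8, giving ζ = 2.8/(2√(3.8K_p)).
Setting ζ = 0.78: √(3.8K_p) = 2.8/(2·0.78) = 1.795, so K_p = 3.222/3.8 = 0.848.

K_p = 0.848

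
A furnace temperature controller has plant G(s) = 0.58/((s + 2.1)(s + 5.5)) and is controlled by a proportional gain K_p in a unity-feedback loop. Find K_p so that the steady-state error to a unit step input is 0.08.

The loop is type 0, so e_ss(step) = 1/(1 + K_pos) with K_pos = K_p·G(0).
G(0) = 0.05022. Require 1/(1 + K_p·0.05022) = 0.08, so 1 + 0.05022·K_p = 12.5.
K_p = (12.5 − 1)/0.05022 = 229.

K_p = 229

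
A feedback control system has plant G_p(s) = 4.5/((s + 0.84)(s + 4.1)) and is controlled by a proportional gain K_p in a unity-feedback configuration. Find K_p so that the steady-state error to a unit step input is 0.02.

K_p = 37.5

Steady-state error for a unit step on this type-0 loop is 1/(1 + K_p·G_p(0)).
G_p(0) = 1.307. Require 1/(1 + K_p·1.307) = 0.02, so 1 + 1.307·K_p = 50.
K_p = (50 − 1)/1.307 = 37.5.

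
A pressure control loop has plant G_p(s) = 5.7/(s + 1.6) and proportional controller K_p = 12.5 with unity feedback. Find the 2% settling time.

Closed-loop transfer function: T(s) = K_p·G_p(s)/(1 + K_p·G_p(s)) = 71.25/(s + 1.6 + 71.25) = 71.25/(s + 72.85).
Time constant τ = 1/72.85 = 0.01373 s, so the 2% settling time is about 4τ = 0.0549 s.

T_s ≈ 0.0549 s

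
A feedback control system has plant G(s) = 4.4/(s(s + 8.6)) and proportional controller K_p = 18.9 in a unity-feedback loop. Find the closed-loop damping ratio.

With unity feedback the closed-loop characteristic equation is s² + 8.6s + 18.9·4.4 = s² + 8.6s + 83.16 = 0.
Matching s² + 2ζω_n s + ω_n²: ω_n = √83.16 = 9.119 rad/s and 2ζω_n = 8.6, so ζ = 8.6/(2·9.119) = 0.472.

ζ = 0.472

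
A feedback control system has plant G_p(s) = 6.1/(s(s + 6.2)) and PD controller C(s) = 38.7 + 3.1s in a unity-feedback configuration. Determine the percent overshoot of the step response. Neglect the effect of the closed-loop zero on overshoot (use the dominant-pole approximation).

Forward path: (38.7 + 3.1s)·6.1/(s(s+6.2)). The closed-loop characteristic equation is s² + (6.2 + 6.1·3.1)s + 6.1·38.7 = 0.
That is s² + 25.11s + 236.1 = 0, so ω_n = 15.36 rad/s and ζ = 25.11/(2·15.36) = 0.8171.
%OS = 100·exp(−πζ/√(1−ζ²)) = 1.16%.

1.16%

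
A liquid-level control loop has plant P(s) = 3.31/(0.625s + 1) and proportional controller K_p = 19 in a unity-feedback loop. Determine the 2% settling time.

Closed loop: T(s) = K_p·P/(1+K_p·P) = 62.89/(0.625s + 1 + 62.89), with pole at s = −(1 + 62.89)/0.625 = −102.2.
τ = 1/102.2 = 0.009782 s, so 2% settling time ≈ 4τ = 0.0391 s.

T_s ≈ 0.0391 s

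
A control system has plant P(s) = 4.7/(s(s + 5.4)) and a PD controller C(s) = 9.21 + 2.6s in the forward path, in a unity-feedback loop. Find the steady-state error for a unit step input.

0

The open loop C(s)P(s) has a pole at the origin (type 1), so the static position error constant is infinite and e_ss = 1/(1+∞) = 0.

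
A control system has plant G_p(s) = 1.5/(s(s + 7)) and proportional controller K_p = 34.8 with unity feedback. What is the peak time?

Closed-loop characteristic equation: s² + 7s + 52.2 = 0, so ω_n = 7.225 rad/s and ζ = 7/(2·7.225) = 0.4844.
Damped frequency ω_d = ω_n√(1−ζ²) = 6.321 rad/s, so peak time T_p = π/ω_d = 0.497 s.

T_p = 0.497 s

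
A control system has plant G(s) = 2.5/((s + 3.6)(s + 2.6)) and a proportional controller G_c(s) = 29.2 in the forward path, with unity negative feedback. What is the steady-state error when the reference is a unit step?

The loop is type 0. Static position error constant K_pos = G_c(0)·G(0) = 29.2·0.2671 = 7.799.
Steady-state error to a unit step: e_ss = 1/(1+K_pos) = 1/8.799 = 0.114.

0.114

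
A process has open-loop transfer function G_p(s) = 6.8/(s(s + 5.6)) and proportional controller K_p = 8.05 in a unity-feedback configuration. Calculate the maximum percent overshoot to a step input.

27.7%

From 1 + K_pG_p(s) = 0: s² + 5.6s + 54.74 = 0 ⇒ ω_n = 7.399, ζ = 0.3784.
%OS = 100·exp(−πζ/√(1−ζ²)) = 100·exp(−π·0.3784/√0.8568) = 27.7%.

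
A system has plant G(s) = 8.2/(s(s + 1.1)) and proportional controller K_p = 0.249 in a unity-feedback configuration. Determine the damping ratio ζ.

1 + K_p·G(s) = 0 gives s² + 1.1s + 2.042 = 0.
So ω_n² = 2.042 ⇒ ω_n = 1.429 rad/s, and ζ = 1.1/(2ω_n) = 0.385.

ζ = 0.385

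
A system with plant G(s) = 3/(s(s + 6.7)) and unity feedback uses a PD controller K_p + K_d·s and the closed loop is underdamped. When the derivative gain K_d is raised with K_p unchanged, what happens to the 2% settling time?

Characteristic equation s² + (6.7 + 3K_d)s + 3K_p = 0: raising K_d increases ζω_n = (6.7+3K_d)/2 while the loop stays underdamped, so T_s ≈ 4/(ζω_n) decreases.

decrease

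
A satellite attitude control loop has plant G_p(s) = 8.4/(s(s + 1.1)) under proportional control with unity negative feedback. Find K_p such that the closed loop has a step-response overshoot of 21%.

K_p = 0.182

From %OS = 100·exp(−πζ/√(1−ζ²)) = 21%, ζ = −ln(0.21)/√(π²+ln²(0.21)) = 0.4449.
Characteristic equation s² + 1.1s + 8.4K_p = 0 gives ζ = 1.1/(2√(8.4K_p)).
Setting ζ = 0.4449: √(8.4K_p) = 1.1/(2·0.4449) = 1.236, so K_p = 1.528/8.4 = 0.182.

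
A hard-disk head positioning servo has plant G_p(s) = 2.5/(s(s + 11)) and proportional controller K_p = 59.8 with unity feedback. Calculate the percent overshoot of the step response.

From 1 + K_pG_p(s) = 0: s² + 11s + 149.5 = 0 ⇒ ω_n = 12.23, ζ = 0.4498.
%OS = 100·exp(−πζ/√(1−ζ²)) = 100·exp(−π·0.4498/√0.7977) = 20.6%.

20.6%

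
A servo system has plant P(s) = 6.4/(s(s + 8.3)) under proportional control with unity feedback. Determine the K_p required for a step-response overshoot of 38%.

From %OS = 100·exp(−πζ/√(1−ζ²)) = 38%, ζ = −ln(0.38)/√(π²+ln²(0.38)) = 0.2943.
Characteristic equation s² + 8.3s + 6.4K_p = 0 gives ζ = 8.3/(2√(6.4K_p)).
Setting ζ = 0.2943: √(6.4K_p) = 8.3/(2·0.2943) = 14.1, so K_p = 198.8/6.4 = 31.1.

K_p = 31.1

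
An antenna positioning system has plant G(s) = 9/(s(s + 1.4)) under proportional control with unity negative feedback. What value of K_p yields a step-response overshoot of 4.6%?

From %OS = 100·exp(−πζ/√(1−ζ²)) = 4.6%, ζ = −ln(0.046)/√(π²+ln²(0.046)) = 0.7.
Characteristic equation s² + 1.4s + 9K_p = 0 gives ζ = 1.4/(2√(9K_p)).
Setting ζ = 0.7: √(9K_p) = 1.4/(2·0.7) = 1, so K_p = 1/9 = 0.111.

K_p = 0.111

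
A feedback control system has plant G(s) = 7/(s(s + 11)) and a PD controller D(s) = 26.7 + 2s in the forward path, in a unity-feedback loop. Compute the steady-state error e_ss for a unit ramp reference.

The loop has one pole at the origin (type 1). Velocity error constant K_v = lim_{s→0} s·D(s)G(s) = 26.7·7/11 = 16.99.
Steady-state error to a unit ramp: e_ss = 1/K_v = 0.0589.

0.0589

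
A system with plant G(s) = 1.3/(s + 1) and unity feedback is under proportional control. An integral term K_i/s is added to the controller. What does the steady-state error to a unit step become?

0

Adding integral action puts a pole at s = 0 in the forward path, raising the system type to 1; a type-1 loop has zero steady-state error to a step.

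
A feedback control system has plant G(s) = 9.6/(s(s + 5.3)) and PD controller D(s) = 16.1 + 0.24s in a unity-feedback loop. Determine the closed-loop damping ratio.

Forward path: (16.1 + 0.24s)·9.6/(s(s+5.3)). The closed-loop characteristic equation is s² + (5.3 + 9.6·0.24)s + 9.6·16.1 = 0.
That is s² + 7.604s + 154.6 = 0, so ω_n = 12.43 rad/s and ζ = 7.604/(2·12.43) = 0.3058.

ζ = 0.306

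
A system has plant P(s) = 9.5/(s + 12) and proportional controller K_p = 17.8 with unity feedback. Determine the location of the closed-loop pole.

s = -181.1

Closed-loop transfer function: T(s) = K_p·P(s)/(1 + K_p·P(s)) = 169.1/(s + 12 + 169.1) = 169.1/(s + 181.1).
The closed-loop pole is at s = −181.1.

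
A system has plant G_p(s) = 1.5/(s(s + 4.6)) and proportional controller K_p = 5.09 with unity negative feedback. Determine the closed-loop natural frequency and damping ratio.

With unity feedback the closed-loop characteristic equation is s² + 4.6s + 5.09·1.5 = s² + 4.6s + 7.635 = 0.
Matching s² + 2ζω_n s + ω_n²: ω_n = √7.635 = 2.763 rad/s and 2ζω_n = 4.6, so ζ = 4.6/(2·2.763) = 0.832.

ω_n = 2.76 rad/s, ζ = 0.832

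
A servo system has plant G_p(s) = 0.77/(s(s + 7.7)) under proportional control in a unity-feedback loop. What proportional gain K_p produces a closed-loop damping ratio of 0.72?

Closed-loop characteristic equation: s² + 7.7s + K_p·0.77 = 0.
So ω_n = √(0.77K_p) and 2ζω_n = 7.7, giving ζ = 7.7/(2√(0.77K_p)).
Setting ζ = 0.72: √(0.77K_p) = 7.7/(2·0.72) = 5.347, so K_p = 28.59/0.77 = 37.1.

K_p = 37.1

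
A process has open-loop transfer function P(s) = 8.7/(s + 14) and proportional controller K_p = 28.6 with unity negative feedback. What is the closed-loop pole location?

Closed-loop transfer function: T(s) = K_p·P(s)/(1 + K_p·P(s)) = 248.8/(s + 14 + 248.8) = 248.8/(s + 262.8).
The closed-loop pole is at s = −262.8.

s = -262.8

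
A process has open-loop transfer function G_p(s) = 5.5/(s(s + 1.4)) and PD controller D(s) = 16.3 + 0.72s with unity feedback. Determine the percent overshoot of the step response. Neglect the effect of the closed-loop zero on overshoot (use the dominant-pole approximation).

Forward path: (16.3 + 0.72s)·5.5/(s(s+1.4)). The closed-loop characteristic equation is s² + (1.4 + 5.5·0.72)s + 5.5·16.3 = 0.
That is s² + 5.36s + 89.65 = 0, so ω_n = 9.468 rad/s and ζ = 5.36/(2·9.468) = 0.283.
%OS = 100·exp(−πζ/√(1−ζ²)) = 39.6%.

39.6%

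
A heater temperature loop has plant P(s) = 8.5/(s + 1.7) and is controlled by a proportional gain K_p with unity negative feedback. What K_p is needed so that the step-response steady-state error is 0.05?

K_p = 3.8

Steady-state error for a unit step on this type-0 loop is 1/(1 + K_p·P(0)).
P(0) = 5. Require 1/(1 + K_p·5) = 0.05, so 1 + 5·K_p = 20.
K_p = (20 − 1)/5 = 3.8.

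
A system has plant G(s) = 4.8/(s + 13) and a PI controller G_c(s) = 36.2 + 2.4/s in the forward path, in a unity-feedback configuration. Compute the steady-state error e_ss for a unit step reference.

0

The open loop G_c(s)G(s) has a pole at the origin (type 1), so the static position error constant is infinite and e_ss = 1/(1+∞) = 0.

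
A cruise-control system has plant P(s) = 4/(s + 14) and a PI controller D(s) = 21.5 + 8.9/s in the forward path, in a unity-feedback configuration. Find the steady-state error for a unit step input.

0

The open loop D(s)P(s) has a pole at the origin (type 1), so the static position error constant is infinite and e_ss = 1/(1+∞) = 0.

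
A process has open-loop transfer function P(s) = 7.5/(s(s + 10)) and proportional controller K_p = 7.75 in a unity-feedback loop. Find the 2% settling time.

T_s ≈ 0.8 s

The closed-loop denominator s² + 10s + 58.12 gives ω_n = √58.12 = 7.624 and ζ = 10/(2ω_n) = 0.6558.
2% settling time T_s ≈ 4/(ζω_n) = 4/5 = 0.8 s.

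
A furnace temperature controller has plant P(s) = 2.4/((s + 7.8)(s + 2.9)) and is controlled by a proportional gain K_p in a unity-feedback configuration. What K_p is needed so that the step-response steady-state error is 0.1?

K_p = 84.8

Steady-state error for a unit step on this type-0 loop is 1/(1 + K_p·P(0)).
P(0) = 0.1061. Require 1/(1 + K_p·0.1061) = 0.1, so 1 + 0.1061·K_p = 10.
K_p = (10 − 1)/0.1061 = 84.8.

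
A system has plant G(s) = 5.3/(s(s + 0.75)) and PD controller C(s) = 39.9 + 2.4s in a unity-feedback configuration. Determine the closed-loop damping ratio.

Forward path: (39.9 + 2.4s)·5.3/(s(s+0.75)). The closed-loop characteristic equation is s² + (0.75 + 5.3·2.4)s + 5.3·39.9 = 0.
That is s² + 13.47s + 211.5 = 0, so ω_n = 14.54 rad/s and ζ = 13.47/(2·14.54) = 0.4631.

ζ = 0.463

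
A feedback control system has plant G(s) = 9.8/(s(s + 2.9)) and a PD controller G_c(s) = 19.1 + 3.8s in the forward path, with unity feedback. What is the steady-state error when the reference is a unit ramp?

0.0155

The loop has one pole at the origin (type 1). Velocity error constant K_v = lim_{s→0} s·G_c(s)G(s) = 19.1·9.8/2.9 = 64.54.
Steady-state error to a unit ramp: e_ss = 1/K_v = 0.0155.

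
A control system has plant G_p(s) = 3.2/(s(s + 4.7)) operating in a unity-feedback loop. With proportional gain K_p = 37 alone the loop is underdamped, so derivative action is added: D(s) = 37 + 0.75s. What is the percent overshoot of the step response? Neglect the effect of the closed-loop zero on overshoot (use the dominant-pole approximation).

Forward path: (37 + 0.75s)·3.2/(s(s+4.7)). The closed-loop characteristic equation is s² + (4.7 + 3.2·0.75)s + 3.2·37 = 0.
That is s² + 7.1s + 118.4 = 0, so ω_n = 10.88 rad/s and ζ = 7.1/(2·10.88) = 0.3263.
%OS = 100·exp(−πζ/√(1−ζ²)) = 33.8%.

33.8%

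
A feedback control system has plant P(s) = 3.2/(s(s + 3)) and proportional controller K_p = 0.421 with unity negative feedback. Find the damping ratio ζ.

ζ = 1.29

1 + K_p·P(s) = 0 gives s² + 3s + 1.347 = 0.
So ω_n² = 1.347 ⇒ ω_n = 1.161 rad/s, and ζ = 3/(2ω_n) = 1.29.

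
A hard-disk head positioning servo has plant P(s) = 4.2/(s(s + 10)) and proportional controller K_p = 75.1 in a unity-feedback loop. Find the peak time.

T_p = 0.184 s

The closed-loop denominator s² + 10s + 315.4 gives ω_n = √315.4 = 17.76 and ζ = 10/(2ω_n) = 0.2815.
Damped frequency ω_d = ω_n√(1−ζ²) = 17.04 rad/s, so peak time T_p = π/ω_d = 0.184 s.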